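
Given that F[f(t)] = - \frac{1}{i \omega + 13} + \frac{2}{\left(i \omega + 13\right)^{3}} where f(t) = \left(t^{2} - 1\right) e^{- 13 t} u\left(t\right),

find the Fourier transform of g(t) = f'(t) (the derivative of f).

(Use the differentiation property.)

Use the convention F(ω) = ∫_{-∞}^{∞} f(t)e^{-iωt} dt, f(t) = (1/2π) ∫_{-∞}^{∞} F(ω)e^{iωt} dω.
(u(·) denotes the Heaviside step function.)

F[g](ω) = \frac{i \omega \left(2 i \omega - \left(i \omega + 13\right)^{3} + 26\right)}{\left(i \omega + 13\right)^{4}}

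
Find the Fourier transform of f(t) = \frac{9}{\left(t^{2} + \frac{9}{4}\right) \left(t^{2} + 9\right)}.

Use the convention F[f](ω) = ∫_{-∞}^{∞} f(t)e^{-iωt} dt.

F(ω) = - \frac{4 \pi e^{- 3 \left|{\omega}\right|}}{9} + \frac{8 \pi e^{- \frac{3 \left|{\omega}\right|}{2}}}{9}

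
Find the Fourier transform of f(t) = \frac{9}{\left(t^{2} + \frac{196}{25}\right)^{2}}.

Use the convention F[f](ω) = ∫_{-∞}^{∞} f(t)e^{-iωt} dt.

F(ω) = \frac{225 \pi \left(14 \left|{\omega}\right| + 5\right) e^{- \frac{14 \left|{\omega}\right|}{5}}}{5488}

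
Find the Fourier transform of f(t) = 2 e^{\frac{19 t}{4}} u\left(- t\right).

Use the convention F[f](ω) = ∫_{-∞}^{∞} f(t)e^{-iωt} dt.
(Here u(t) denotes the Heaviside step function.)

F(ω) = - \frac{8}{4 i \omega - 19}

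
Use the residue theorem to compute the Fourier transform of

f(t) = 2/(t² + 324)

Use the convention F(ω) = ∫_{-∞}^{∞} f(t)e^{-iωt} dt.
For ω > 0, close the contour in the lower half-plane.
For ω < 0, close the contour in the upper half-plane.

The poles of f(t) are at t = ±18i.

Let g(z) = f(z)e^{-iωz}; for large |z| the factor e^{-iωz} decays in the lower half-plane when ω > 0 and in the upper half-plane when ω < 0.

Case ω > 0 (lower half-plane, clockwise contour ⇒ F(ω) = -2πi·ΣRes):
  Res_{z = - 18 i} g(z) = \frac{i e^{- 18 \omega}}{18}
  F(ω) = -2πi·ΣRes = \frac{\pi e^{- 18 \omega}}{9}

Case ω < 0 (upper half-plane, counterclockwise contour ⇒ F(ω) = +2πi·ΣRes):
  Res_{z = 18 i} g(z) = - \frac{i e^{18 \omega}}{18}
  F(ω) = 2πi·ΣRes = \frac{\pi e^{18 \omega}}{9}

Both cases combine into a single formula in |ω|:

F(ω) = \frac{\pi e^{- 18 \left|{\omega}\right|}}{9}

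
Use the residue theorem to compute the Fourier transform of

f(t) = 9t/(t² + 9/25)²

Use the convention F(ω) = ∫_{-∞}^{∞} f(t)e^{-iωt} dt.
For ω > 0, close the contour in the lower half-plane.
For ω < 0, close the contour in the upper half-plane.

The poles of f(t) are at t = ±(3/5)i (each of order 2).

Let g(z) = f(z)e^{-iωz}; for large |z| the factor e^{-iωz} decays in the lower half-plane when ω > 0 and in the upper half-plane when ω < 0.

Case ω > 0 (lower half-plane, clockwise contour ⇒ F(ω) = -2πi·ΣRes):
  Res_{z = - \frac{3 i}{5}} g(z) = \frac{15 \omega e^{- \frac{3 \omega}{5}}}{4} (pole of order 2)
  F(ω) = -2πi·ΣRes = - \frac{15 i \pi \omega e^{- \frac{3 \omega}{5}}}{2}

Case ω < 0 (upper half-plane, counterclockwise contour ⇒ F(ω) = +2πi·ΣRes):
  Res_{z = \frac{3 i}{5}} g(z) = - \frac{15 \omega e^{\frac{3 \omega}{5}}}{4} (pole of order 2)
  F(ω) = 2πi·ΣRes = - \frac{15 i \pi \omega e^{\frac{3 \omega}{5}}}{2}

Both cases combine into a single formula in |ω|:

F(ω) = - \frac{15 i \pi \omega e^{- \frac{3 \left|{\omega}\right|}{5}}}{2}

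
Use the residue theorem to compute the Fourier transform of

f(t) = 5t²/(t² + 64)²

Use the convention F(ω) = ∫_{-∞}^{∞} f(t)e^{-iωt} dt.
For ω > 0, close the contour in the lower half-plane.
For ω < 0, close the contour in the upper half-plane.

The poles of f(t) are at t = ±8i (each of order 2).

Let g(z) = f(z)e^{-iωz}; for large |z| the factor e^{-iωz} decays in the lower half-plane when ω > 0 and in the upper half-plane when ω < 0.

Case ω > 0 (lower half-plane, clockwise contour ⇒ F(ω) = -2πi·ΣRes):
  Res_{z = - 8 i} g(z) = \frac{5 i \left(1 - 8 \omega\right) e^{- 8 \omega}}{32} (pole of order 2)
  F(ω) = -2πi·ΣRes = \frac{5 \pi \left(1 - 8 \omega\right) e^{- 8 \omega}}{16}

Case ω < 0 (upper half-plane, counterclockwise contour ⇒ F(ω) = +2πi·ΣRes):
  Res_{z = 8 i} g(z) = \frac{5 i \left(- 8 \omega - 1\right) e^{8 \omega}}{32} (pole of order 2)
  F(ω) = 2πi·ΣRes = \frac{5 \pi \left(8 \omega + 1\right) e^{8 \omega}}{16}

Both cases combine into a single formula in |ω|:

F(ω) = \frac{5 \pi \left(1 - 8 \left|{\omega}\right|\right) e^{- 8 \left|{\omega}\right|}}{16}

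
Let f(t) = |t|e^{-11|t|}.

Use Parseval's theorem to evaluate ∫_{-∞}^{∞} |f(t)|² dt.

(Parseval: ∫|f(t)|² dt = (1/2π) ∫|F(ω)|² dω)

∫|f(t)|² dt = \frac{1}{2662}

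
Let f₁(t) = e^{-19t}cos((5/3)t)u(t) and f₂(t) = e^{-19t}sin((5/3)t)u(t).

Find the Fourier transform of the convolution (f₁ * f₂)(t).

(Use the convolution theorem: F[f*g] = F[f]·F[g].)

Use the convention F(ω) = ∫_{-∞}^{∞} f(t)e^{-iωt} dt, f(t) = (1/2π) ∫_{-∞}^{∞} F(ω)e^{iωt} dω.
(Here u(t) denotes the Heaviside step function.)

F[f₁*f₂](ω) = \frac{135 \left(i \omega + 19\right)}{\left(9 \left(i \omega + 19\right)^{2} + 25\right)^{2}}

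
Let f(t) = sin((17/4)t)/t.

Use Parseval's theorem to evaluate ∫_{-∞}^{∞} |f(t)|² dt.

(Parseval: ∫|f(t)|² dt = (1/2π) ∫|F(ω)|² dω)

∫|f(t)|² dt = \frac{17 \pi}{4}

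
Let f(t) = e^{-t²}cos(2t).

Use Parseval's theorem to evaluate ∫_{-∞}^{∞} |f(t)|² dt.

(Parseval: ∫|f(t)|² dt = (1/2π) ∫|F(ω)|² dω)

∫|f(t)|² dt = \frac{\sqrt{2} \sqrt{\pi} \left(1 + e^{2}\right)}{4 e^{2}}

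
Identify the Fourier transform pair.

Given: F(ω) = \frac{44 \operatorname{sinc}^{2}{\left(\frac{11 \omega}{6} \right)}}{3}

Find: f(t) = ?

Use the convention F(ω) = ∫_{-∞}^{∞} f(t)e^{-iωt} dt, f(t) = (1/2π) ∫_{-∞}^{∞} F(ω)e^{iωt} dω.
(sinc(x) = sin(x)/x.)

f(t) = 4 \left(\begin{cases} 1 - \frac{3 \left|{t}\right|}{11} & \text{for}\: \left|{t}\right| < \frac{11}{3} \\0 & \text{otherwise} \end{cases}\right)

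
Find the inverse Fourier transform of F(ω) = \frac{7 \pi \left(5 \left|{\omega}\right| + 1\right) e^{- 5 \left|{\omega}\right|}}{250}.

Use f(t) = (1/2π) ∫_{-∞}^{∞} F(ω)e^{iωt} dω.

f(t) = \frac{7}{\left(t^{2} + 25\right)^{2}}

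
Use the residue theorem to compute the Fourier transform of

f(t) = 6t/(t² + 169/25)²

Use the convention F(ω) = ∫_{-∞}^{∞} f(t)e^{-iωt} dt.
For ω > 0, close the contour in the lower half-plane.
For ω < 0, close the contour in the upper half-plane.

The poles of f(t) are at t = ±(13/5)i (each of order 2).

Let g(z) = f(z)e^{-iωz}; for large |z| the factor e^{-iωz} decays in the lower half-plane when ω > 0 and in the upper half-plane when ω < 0.

Case ω > 0 (lower half-plane, clockwise contour ⇒ F(ω) = -2πi·ΣRes):
  Res_{z = - \frac{13 i}{5}} g(z) = \frac{15 \omega e^{- \frac{13 \omega}{5}}}{26} (pole of order 2)
  F(ω) = -2πi·ΣRes = - \frac{15 i \pi \omega e^{- \frac{13 \omega}{5}}}{13}

Case ω < 0 (upper half-plane, counterclockwise contour ⇒ F(ω) = +2πi·ΣRes):
  Res_{z = \frac{13 i}{5}} g(z) = - \frac{15 \omega e^{\frac{13 \omega}{5}}}{26} (pole of order 2)
  F(ω) = 2πi·ΣRes = - \frac{15 i \pi \omega e^{\frac{13 \omega}{5}}}{13}

Both cases combine into a single formula in |ω|:

F(ω) = - \frac{15 i \pi \omega e^{- \frac{13 \left|{\omega}\right|}{5}}}{13}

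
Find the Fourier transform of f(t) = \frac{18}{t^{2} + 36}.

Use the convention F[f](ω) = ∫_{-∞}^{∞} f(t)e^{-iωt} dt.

F(ω) = 3 \pi e^{- 6 \left|{\omega}\right|}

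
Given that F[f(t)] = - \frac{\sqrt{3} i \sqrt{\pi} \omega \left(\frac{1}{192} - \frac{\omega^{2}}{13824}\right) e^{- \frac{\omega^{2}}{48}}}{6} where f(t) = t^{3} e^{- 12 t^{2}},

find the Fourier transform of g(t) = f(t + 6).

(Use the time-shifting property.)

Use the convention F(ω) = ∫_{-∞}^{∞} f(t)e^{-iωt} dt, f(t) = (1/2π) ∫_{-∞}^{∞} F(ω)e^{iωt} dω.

F[g](ω) = \frac{\sqrt{3} i \sqrt{\pi} \omega \left(\omega^{2} - 72\right) e^{\frac{\omega \left(- \omega + 288 i\right)}{48}}}{82944}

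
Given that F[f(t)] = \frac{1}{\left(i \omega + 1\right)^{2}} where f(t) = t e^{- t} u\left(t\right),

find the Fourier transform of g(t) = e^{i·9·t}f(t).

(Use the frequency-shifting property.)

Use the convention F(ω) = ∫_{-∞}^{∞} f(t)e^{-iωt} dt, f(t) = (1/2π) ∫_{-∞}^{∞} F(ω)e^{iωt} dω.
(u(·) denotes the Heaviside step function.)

F[g](ω) = \frac{1}{\left(i \left(\omega - 9\right) + 1\right)^{2}}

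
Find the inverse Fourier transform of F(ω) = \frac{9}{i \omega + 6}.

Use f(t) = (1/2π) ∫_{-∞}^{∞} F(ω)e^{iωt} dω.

f(t) = 9 e^{- 6 t} u\left(t\right)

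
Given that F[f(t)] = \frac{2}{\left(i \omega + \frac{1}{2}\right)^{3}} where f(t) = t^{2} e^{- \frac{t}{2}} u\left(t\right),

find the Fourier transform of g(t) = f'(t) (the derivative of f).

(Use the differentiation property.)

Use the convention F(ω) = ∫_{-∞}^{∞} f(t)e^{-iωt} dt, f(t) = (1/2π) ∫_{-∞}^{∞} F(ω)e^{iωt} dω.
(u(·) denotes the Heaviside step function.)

F[g](ω) = \frac{16 i \omega}{\left(2 i \omega + 1\right)^{3}}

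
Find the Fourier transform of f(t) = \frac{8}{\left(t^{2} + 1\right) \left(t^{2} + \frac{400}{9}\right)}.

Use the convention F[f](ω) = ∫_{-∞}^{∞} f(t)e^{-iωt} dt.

F(ω) = \frac{72 \pi e^{- \left|{\omega}\right|}}{391} - \frac{54 \pi e^{- \frac{20 \left|{\omega}\right|}{3}}}{1955}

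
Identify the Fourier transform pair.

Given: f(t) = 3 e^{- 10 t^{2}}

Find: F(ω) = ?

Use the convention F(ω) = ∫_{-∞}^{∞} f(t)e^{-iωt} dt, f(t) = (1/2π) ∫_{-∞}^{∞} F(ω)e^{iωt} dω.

F(ω) = \frac{3 \sqrt{10} \sqrt{\pi} e^{- \frac{\omega^{2}}{40}}}{10}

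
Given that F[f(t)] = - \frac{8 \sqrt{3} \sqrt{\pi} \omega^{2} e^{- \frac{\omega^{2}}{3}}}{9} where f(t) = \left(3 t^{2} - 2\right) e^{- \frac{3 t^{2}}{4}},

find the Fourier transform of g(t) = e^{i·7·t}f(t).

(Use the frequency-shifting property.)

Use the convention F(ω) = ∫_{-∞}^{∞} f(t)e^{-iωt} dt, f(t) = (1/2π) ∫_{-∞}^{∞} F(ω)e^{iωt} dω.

F[g](ω) = - \frac{8 \sqrt{3} \sqrt{\pi} \left(\omega - 7\right)^{2} e^{- \frac{\left(\omega - 7\right)^{2}}{3}}}{9}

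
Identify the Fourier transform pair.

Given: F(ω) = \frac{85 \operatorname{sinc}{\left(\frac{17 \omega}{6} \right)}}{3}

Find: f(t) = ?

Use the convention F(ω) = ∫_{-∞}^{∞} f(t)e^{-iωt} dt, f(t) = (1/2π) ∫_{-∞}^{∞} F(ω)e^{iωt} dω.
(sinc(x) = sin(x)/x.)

f(t) = 5 \left(\begin{cases} 1 & \text{for}\: \left|{t}\right| < \frac{17}{6} \\0 & \text{otherwise} \end{cases}\right)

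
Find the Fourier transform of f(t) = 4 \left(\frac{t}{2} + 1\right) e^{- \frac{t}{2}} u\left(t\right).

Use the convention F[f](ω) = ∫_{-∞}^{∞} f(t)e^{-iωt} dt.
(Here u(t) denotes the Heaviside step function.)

F(ω) = \frac{16 \left(- i \omega - 1\right)}{4 \omega^{2} - 4 i \omega - 1}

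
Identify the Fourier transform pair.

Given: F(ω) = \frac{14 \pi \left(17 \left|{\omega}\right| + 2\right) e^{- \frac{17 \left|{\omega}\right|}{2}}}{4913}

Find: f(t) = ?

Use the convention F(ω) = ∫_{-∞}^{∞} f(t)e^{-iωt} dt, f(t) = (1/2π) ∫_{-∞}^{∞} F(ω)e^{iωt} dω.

f(t) = \frac{7}{\left(t^{2} + \frac{289}{4}\right)^{2}}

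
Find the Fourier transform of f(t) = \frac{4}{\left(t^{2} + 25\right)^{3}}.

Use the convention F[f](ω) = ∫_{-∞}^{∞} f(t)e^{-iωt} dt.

F(ω) = \frac{\pi \left(25 \omega^{2} + 15 \left|{\omega}\right| + 3\right) e^{- 5 \left|{\omega}\right|}}{6250}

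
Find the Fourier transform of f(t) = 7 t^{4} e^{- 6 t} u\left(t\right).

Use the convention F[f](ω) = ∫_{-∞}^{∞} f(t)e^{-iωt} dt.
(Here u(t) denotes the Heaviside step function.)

F(ω) = \frac{168}{\left(i \omega + 6\right)^{5}}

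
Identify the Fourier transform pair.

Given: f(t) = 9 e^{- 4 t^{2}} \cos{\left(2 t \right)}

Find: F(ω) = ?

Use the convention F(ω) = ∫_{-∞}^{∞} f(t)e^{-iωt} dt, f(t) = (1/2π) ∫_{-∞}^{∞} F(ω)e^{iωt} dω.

F(ω) = \frac{9 \sqrt{\pi} \left(e^{\frac{\omega}{2}} + 1\right) e^{- \frac{\omega^{2}}{16} - \frac{\omega}{4} - \frac{1}{4}}}{4}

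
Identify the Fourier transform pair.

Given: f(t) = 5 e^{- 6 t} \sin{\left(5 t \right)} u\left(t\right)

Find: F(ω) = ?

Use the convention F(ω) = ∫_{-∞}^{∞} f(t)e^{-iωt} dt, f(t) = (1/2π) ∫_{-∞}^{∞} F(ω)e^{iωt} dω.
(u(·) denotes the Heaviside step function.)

F(ω) = \frac{25}{\left(i \omega + 6\right)^{2} + 25}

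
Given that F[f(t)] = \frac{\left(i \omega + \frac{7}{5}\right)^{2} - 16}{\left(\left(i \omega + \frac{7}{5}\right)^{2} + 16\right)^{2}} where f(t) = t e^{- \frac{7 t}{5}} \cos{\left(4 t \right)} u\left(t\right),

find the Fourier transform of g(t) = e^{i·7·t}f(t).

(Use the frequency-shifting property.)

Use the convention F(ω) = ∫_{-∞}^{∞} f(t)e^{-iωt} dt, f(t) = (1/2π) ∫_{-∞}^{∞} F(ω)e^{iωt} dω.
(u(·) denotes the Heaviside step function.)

F[g](ω) = \frac{25 \left(\left(5 i \left(\omega - 7\right) + 7\right)^{2} - 400\right)}{\left(\left(5 i \left(\omega - 7\right) + 7\right)^{2} + 400\right)^{2}}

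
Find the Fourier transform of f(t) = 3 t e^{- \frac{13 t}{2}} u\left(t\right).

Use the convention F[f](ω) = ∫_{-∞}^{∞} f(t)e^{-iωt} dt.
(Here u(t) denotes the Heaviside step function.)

F(ω) = \frac{12}{\left(2 i \omega + 13\right)^{2}}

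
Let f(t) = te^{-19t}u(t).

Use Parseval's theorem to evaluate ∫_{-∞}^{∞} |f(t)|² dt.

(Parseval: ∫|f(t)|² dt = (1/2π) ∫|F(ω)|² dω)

∫|f(t)|² dt = \frac{1}{27436}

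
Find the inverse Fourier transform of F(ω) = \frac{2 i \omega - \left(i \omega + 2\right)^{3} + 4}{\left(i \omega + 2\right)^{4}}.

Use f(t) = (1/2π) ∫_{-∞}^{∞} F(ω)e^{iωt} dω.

f(t) = \left(t^{2} - 1\right) e^{- 2 t} u\left(t\right)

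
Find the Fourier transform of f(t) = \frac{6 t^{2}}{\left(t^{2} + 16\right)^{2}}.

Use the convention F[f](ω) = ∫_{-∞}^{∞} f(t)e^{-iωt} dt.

F(ω) = \frac{3 \pi \left(1 - 4 \left|{\omega}\right|\right) e^{- 4 \left|{\omega}\right|}}{4}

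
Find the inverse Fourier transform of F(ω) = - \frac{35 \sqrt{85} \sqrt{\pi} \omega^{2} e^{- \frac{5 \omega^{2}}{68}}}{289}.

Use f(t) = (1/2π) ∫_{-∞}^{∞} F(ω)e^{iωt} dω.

f(t) = 7 \left(\frac{68 t^{2}}{5} - 2\right) e^{- \frac{17 t^{2}}{5}}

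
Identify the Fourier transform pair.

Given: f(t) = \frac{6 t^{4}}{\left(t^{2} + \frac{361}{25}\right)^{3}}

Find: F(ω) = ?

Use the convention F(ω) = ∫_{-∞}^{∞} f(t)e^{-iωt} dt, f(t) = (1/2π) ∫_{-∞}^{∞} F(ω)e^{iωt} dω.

F(ω) = \frac{3 \pi \left(361 \omega^{2} - 475 \left|{\omega}\right| + 75\right) e^{- \frac{19 \left|{\omega}\right|}{5}}}{380}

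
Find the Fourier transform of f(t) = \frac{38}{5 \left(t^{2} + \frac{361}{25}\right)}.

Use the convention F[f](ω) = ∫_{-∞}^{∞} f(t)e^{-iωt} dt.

F(ω) = 2 \pi e^{- \frac{19 \left|{\omega}\right|}{5}}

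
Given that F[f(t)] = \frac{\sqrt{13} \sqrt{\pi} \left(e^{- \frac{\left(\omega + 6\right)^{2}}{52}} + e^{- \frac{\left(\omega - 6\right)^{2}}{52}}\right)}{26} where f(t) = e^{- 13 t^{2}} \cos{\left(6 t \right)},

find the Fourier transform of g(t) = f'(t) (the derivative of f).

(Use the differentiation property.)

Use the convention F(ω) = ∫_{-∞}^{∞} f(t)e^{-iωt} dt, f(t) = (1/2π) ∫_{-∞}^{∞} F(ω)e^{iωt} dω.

F[g](ω) = \frac{\sqrt{13} i \sqrt{\pi} \omega \left(e^{\frac{6 \omega}{13}} + 1\right) e^{- \frac{\omega^{2}}{52} - \frac{3 \omega}{13} - \frac{9}{13}}}{26}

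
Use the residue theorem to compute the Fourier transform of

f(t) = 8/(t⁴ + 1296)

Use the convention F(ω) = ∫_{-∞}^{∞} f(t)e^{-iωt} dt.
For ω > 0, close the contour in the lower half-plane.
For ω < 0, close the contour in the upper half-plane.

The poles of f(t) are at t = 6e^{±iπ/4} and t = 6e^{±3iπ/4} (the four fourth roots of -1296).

Let g(z) = f(z)e^{-iωz}; for large |z| the factor e^{-iωz} decays in the lower half-plane when ω > 0 and in the upper half-plane when ω < 0.

Case ω > 0 (lower half-plane, clockwise contour ⇒ F(ω) = -2πi·ΣRes):
  Res_{z = - 3 \sqrt{2} - 3 \sqrt{2} i} g(z) = \frac{\sqrt{2} i \left(1 - i\right) e^{3 \sqrt{2} \omega \left(-1 + i\right)}}{216}
  Res_{z = 3 \sqrt{2} - 3 \sqrt{2} i} g(z) = \frac{\sqrt{2} i \left(1 + i\right) e^{- 3 \sqrt{2} \omega \left(1 + i\right)}}{216}
  F(ω) = -2πi·ΣRes = \frac{\sqrt{2} \pi \left(1 - i\right) \left(e^{6 \sqrt{2} i \omega} + i\right) e^{- 3 \sqrt{2} \omega \left(1 + i\right)}}{108} = \frac{\pi e^{- 3 \sqrt{2} \omega} \sin{\left(3 \sqrt{2} \omega + \frac{\pi}{4} \right)}}{27}

Case ω < 0 (upper half-plane, counterclockwise contour ⇒ F(ω) = +2πi·ΣRes):
  Res_{z = 3 \sqrt{2} + 3 \sqrt{2} i} g(z) = \frac{\sqrt{2} i \left(-1 + i\right) e^{3 \sqrt{2} \omega \left(1 - i\right)}}{216}
  Res_{z = - 3 \sqrt{2} + 3 \sqrt{2} i} g(z) = \frac{\sqrt{2} \left(1 - i\right) e^{3 \sqrt{2} \omega \left(1 + i\right)}}{216}
  F(ω) = 2πi·ΣRes = - \frac{\sqrt{2} i \pi \left(i \left(1 - i\right) e^{3 \sqrt{2} \omega \left(1 - i\right)} - \left(1 - i\right) e^{3 \sqrt{2} \omega \left(1 + i\right)}\right)}{108} = \frac{\pi e^{3 \sqrt{2} \omega} \cos{\left(3 \sqrt{2} \omega + \frac{\pi}{4} \right)}}{27}

Both cases combine into a single formula in |ω|:

F(ω) = \frac{\pi e^{- 3 \sqrt{2} \left|{\omega}\right|} \sin{\left(3 \sqrt{2} \left|{\omega}\right| + \frac{\pi}{4} \right)}}{27}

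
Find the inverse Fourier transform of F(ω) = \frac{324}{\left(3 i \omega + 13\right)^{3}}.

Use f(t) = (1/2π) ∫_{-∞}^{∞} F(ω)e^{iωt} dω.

f(t) = 6 t^{2} e^{- \frac{13 t}{3}} u\left(t\right)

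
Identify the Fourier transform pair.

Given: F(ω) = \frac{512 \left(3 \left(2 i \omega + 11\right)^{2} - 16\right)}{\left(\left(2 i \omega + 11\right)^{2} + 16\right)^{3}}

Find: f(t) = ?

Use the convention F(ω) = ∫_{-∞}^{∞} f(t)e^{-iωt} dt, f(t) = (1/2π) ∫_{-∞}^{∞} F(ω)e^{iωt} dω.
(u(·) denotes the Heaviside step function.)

f(t) = 8 t^{2} e^{- \frac{11 t}{2}} \sin{\left(2 t \right)} u\left(t\right)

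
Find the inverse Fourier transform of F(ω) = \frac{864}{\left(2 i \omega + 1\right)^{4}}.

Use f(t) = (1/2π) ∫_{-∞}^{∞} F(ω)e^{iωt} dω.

f(t) = 9 t^{3} e^{- \frac{t}{2}} u\left(t\right)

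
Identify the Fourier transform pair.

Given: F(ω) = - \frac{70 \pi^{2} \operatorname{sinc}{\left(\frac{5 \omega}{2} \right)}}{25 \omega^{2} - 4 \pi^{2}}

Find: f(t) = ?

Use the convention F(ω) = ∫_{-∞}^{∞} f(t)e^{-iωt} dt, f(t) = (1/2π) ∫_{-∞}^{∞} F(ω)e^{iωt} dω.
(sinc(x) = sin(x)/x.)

f(t) = 7 \left(\begin{cases} \cos^{2}{\left(\frac{\pi t}{5} \right)} & \text{for}\: \left|{t}\right| < \frac{5}{2} \\0 & \text{otherwise} \end{cases}\right)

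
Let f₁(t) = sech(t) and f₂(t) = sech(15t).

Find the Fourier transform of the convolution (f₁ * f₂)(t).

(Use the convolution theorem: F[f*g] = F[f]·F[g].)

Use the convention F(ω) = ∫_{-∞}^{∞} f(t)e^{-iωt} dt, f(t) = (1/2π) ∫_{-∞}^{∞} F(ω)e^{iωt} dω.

F[f₁*f₂](ω) = \frac{\pi^{2}}{15 \cosh{\left(\frac{\pi \omega}{30} \right)} \cosh{\left(\frac{\pi \omega}{2} \right)}}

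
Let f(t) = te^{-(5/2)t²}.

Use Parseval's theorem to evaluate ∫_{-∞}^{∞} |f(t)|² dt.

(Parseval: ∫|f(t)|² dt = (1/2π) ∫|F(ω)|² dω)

∫|f(t)|² dt = \frac{\sqrt{5} \sqrt{\pi}}{50}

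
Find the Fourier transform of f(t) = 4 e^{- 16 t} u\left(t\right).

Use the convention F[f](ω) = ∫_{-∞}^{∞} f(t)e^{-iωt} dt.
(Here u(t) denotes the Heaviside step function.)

F(ω) = \frac{4}{i \omega + 16}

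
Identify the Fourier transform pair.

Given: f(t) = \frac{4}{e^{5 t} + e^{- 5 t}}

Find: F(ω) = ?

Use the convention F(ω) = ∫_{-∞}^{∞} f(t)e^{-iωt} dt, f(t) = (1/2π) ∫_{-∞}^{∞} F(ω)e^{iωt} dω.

F(ω) = \frac{2 \pi}{5 \cosh{\left(\frac{\pi \omega}{10} \right)}}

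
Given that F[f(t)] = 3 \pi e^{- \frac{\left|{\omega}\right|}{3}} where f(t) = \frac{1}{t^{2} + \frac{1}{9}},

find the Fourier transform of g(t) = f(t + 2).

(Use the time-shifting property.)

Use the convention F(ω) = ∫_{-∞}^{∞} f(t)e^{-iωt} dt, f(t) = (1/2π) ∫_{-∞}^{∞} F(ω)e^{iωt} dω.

F[g](ω) = 3 \pi e^{2 i \omega - \frac{\left|{\omega}\right|}{3}}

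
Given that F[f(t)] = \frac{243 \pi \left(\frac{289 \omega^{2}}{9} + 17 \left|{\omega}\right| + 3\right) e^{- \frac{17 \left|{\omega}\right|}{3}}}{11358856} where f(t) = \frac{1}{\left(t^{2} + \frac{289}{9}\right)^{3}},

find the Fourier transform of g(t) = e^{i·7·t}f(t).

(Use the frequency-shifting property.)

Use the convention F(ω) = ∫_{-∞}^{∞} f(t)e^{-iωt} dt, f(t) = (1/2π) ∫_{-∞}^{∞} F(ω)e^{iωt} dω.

F[g](ω) = \frac{27 \pi \left(289 \left(\omega - 7\right)^{2} + 153 \left|{\omega - 7}\right| + 27\right) e^{- \frac{17 \left|{\omega - 7}\right|}{3}}}{11358856}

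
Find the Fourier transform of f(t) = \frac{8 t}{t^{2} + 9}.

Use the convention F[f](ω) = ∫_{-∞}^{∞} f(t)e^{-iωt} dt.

F(ω) = - 8 i \pi e^{- 3 \left|{\omega}\right|} \operatorname{sign}{\left(\omega \right)}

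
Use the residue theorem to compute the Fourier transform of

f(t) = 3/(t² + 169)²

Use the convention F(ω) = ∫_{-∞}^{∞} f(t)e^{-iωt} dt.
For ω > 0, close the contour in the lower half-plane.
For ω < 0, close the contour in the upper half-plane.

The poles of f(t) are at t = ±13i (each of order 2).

Let g(z) = f(z)e^{-iωz}; for large |z| the factor e^{-iωz} decays in the lower half-plane when ω > 0 and in the upper half-plane when ω < 0.

Case ω > 0 (lower half-plane, clockwise contour ⇒ F(ω) = -2πi·ΣRes):
  Res_{z = - 13 i} g(z) = \frac{3 i \left(13 \omega + 1\right) e^{- 13 \omega}}{8788} (pole of order 2)
  F(ω) = -2πi·ΣRes = \frac{3 \pi \left(13 \omega + 1\right) e^{- 13 \omega}}{4394}

Case ω < 0 (upper half-plane, counterclockwise contour ⇒ F(ω) = +2πi·ΣRes):
  Res_{z = 13 i} g(z) = \frac{3 i \left(13 \omega - 1\right) e^{13 \omega}}{8788} (pole of order 2)
  F(ω) = 2πi·ΣRes = \frac{3 \pi \left(1 - 13 \omega\right) e^{13 \omega}}{4394}

Both cases combine into a single formula in |ω|:

F(ω) = \frac{3 \pi \left(13 \left|{\omega}\right| + 1\right) e^{- 13 \left|{\omega}\right|}}{4394}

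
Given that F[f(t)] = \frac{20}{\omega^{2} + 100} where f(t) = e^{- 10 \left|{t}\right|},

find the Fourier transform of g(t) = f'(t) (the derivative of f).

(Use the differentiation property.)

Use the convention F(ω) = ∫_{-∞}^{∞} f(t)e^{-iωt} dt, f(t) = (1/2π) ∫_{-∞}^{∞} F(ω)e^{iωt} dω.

F[g](ω) = \frac{20 i \omega}{\omega^{2} + 100}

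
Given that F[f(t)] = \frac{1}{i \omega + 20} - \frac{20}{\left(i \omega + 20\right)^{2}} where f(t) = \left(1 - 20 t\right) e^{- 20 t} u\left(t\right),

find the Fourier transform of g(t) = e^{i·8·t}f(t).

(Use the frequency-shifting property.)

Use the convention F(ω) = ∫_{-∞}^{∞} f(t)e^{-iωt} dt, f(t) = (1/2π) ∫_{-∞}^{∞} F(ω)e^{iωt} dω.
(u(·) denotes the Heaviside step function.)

F[g](ω) = \frac{i \left(8 - \omega\right)}{\omega^{2} - 8 \omega \left(2 + 5 i\right) - 336 + 320 i}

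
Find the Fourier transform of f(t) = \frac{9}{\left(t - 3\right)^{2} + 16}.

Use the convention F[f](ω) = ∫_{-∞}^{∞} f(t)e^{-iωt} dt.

F(ω) = \frac{9 \pi e^{- 3 i \omega - 4 \left|{\omega}\right|}}{4}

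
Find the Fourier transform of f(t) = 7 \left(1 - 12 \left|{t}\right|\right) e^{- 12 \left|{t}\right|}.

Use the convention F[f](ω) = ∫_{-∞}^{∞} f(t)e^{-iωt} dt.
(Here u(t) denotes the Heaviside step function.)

F(ω) = \frac{336 \omega^{2}}{\left(\omega^{2} + 144\right)^{2}}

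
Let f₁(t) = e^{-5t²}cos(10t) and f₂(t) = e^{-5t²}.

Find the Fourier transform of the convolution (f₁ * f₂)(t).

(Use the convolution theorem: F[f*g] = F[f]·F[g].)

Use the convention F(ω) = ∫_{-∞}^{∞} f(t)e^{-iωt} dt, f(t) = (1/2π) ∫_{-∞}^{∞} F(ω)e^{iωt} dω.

F[f₁*f₂](ω) = \frac{\pi e^{- \frac{\omega^{2}}{10} - 5} \cosh{\left(\omega \right)}}{5}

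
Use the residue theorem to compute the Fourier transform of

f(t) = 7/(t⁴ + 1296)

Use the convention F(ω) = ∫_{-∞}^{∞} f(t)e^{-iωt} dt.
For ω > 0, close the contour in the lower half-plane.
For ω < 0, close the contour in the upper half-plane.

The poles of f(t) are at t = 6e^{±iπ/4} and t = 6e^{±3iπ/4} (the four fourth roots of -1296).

Let g(z) = f(z)e^{-iωz}; for large |z| the factor e^{-iωz} decays in the lower half-plane when ω > 0 and in the upper half-plane when ω < 0.

Case ω > 0 (lower half-plane, clockwise contour ⇒ F(ω) = -2πi·ΣRes):
  Res_{z = - 3 \sqrt{2} - 3 \sqrt{2} i} g(z) = \frac{7 \sqrt{2} i \left(1 - i\right) e^{3 \sqrt{2} \omega \left(-1 + i\right)}}{1728}
  Res_{z = 3 \sqrt{2} - 3 \sqrt{2} i} g(z) = \frac{7 \sqrt{2} i \left(1 + i\right) e^{- 3 \sqrt{2} \omega \left(1 + i\right)}}{1728}
  F(ω) = -2πi·ΣRes = \frac{7 \sqrt{2} \pi \left(1 - i\right) \left(e^{6 \sqrt{2} i \omega} + i\right) e^{- 3 \sqrt{2} \omega \left(1 + i\right)}}{864} = \frac{7 \pi e^{- 3 \sqrt{2} \omega} \sin{\left(3 \sqrt{2} \omega + \frac{\pi}{4} \right)}}{216}

Case ω < 0 (upper half-plane, counterclockwise contour ⇒ F(ω) = +2πi·ΣRes):
  Res_{z = 3 \sqrt{2} + 3 \sqrt{2} i} g(z) = \frac{7 \sqrt{2} i \left(-1 + i\right) e^{3 \sqrt{2} \omega \left(1 - i\right)}}{1728}
  Res_{z = - 3 \sqrt{2} + 3 \sqrt{2} i} g(z) = \frac{7 \sqrt{2} \left(1 - i\right) e^{3 \sqrt{2} \omega \left(1 + i\right)}}{1728}
  F(ω) = 2πi·ΣRes = - \frac{7 \sqrt{2} i \pi \left(i \left(1 - i\right) e^{3 \sqrt{2} \omega \left(1 - i\right)} - \left(1 - i\right) e^{3 \sqrt{2} \omega \left(1 + i\right)}\right)}{864} = \frac{7 \pi e^{3 \sqrt{2} \omega} \cos{\left(3 \sqrt{2} \omega + \frac{\pi}{4} \right)}}{216}

Both cases combine into a single formula in |ω|:

F(ω) = \frac{7 \pi e^{- 3 \sqrt{2} \left|{\omega}\right|} \sin{\left(3 \sqrt{2} \left|{\omega}\right| + \frac{\pi}{4} \right)}}{216}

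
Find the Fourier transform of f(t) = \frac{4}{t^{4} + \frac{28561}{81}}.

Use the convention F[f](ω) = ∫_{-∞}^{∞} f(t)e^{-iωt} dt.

F(ω) = \frac{108 \pi e^{- \frac{13 \sqrt{2} \left|{\omega}\right|}{6}} \sin{\left(\frac{13 \sqrt{2} \left|{\omega}\right|}{6} + \frac{\pi}{4} \right)}}{2197}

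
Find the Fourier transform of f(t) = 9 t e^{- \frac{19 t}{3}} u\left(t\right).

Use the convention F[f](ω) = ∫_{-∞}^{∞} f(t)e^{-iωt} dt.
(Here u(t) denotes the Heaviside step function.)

F(ω) = \frac{81}{\left(3 i \omega + 19\right)^{2}}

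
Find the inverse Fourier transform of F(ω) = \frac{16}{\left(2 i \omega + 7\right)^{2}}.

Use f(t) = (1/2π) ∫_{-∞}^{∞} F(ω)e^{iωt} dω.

f(t) = 4 t e^{- \frac{7 t}{2}} u\left(t\right)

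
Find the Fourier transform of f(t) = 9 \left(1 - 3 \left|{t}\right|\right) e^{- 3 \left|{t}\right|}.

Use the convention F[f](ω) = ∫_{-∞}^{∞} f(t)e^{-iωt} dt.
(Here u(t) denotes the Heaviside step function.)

F(ω) = \frac{108 \omega^{2}}{\left(\omega^{2} + 9\right)^{2}}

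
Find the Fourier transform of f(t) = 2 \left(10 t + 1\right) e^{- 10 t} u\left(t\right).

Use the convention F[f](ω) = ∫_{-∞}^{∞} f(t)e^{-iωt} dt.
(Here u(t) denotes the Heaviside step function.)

F(ω) = \frac{2 \left(- i \omega - 20\right)}{\omega^{2} - 20 i \omega - 100}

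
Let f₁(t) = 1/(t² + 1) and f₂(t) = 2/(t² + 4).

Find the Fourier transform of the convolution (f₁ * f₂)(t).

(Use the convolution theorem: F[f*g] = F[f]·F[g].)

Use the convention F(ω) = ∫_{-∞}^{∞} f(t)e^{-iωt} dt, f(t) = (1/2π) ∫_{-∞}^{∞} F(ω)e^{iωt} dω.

F[f₁*f₂](ω) = \pi^{2} e^{- 3 \left|{\omega}\right|}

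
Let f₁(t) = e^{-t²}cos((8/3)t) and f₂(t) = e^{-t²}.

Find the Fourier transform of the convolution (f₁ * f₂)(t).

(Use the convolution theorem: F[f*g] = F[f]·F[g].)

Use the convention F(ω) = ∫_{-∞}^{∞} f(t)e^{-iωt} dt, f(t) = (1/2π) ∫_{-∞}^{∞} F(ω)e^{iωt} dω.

F[f₁*f₂](ω) = \frac{\pi \left(e^{\frac{8 \omega}{3}} + 1\right) e^{- \frac{\omega^{2}}{2} - \frac{4 \omega}{3} - \frac{16}{9}}}{2}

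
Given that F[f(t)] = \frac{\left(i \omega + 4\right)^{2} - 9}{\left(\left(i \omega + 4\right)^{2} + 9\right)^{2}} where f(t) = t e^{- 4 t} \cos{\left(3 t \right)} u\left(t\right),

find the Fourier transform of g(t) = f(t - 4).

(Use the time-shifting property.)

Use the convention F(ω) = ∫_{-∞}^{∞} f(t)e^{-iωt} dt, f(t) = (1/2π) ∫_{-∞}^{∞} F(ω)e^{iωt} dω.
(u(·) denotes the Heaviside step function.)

F[g](ω) = \frac{\left(\left(i \omega + 4\right)^{2} - 9\right) e^{- 4 i \omega}}{\left(\left(i \omega + 4\right)^{2} + 9\right)^{2}}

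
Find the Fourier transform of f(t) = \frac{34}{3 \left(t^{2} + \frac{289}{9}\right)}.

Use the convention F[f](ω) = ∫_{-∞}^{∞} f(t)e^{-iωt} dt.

F(ω) = 2 \pi e^{- \frac{17 \left|{\omega}\right|}{3}}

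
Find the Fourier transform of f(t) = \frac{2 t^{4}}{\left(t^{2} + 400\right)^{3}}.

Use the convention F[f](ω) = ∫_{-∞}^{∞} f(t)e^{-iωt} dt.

F(ω) = \frac{\pi \left(400 \omega^{2} - 100 \left|{\omega}\right| + 3\right) e^{- 20 \left|{\omega}\right|}}{80}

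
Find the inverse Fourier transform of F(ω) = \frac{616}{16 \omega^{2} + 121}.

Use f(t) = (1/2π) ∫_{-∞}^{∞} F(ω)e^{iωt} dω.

f(t) = 7 e^{- \frac{11 \left|{t}\right|}{4}}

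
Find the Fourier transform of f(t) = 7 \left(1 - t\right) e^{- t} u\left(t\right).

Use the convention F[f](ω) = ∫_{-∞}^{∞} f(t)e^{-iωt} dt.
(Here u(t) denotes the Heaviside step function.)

F(ω) = \frac{7 i \omega}{- \omega^{2} + 2 i \omega + 1}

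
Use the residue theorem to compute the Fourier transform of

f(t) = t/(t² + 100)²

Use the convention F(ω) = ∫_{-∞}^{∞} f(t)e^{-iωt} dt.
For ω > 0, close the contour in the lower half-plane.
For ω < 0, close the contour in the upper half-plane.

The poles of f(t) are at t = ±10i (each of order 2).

Let g(z) = f(z)e^{-iωz}; for large |z| the factor e^{-iωz} decays in the lower half-plane when ω > 0 and in the upper half-plane when ω < 0.

Case ω > 0 (lower half-plane, clockwise contour ⇒ F(ω) = -2πi·ΣRes):
  Res_{z = - 10 i} g(z) = \frac{\omega e^{- 10 \omega}}{40} (pole of order 2)
  F(ω) = -2πi·ΣRes = - \frac{i \pi \omega e^{- 10 \omega}}{20}

Case ω < 0 (upper half-plane, counterclockwise contour ⇒ F(ω) = +2πi·ΣRes):
  Res_{z = 10 i} g(z) = - \frac{\omega e^{10 \omega}}{40} (pole of order 2)
  F(ω) = 2πi·ΣRes = - \frac{i \pi \omega e^{10 \omega}}{20}

Both cases combine into a single formula in |ω|:

F(ω) = - \frac{i \pi \omega e^{- 10 \left|{\omega}\right|}}{20}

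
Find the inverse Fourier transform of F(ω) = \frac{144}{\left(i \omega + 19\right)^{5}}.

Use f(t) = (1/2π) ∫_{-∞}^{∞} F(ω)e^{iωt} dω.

f(t) = 6 t^{4} e^{- 19 t} u\left(t\right)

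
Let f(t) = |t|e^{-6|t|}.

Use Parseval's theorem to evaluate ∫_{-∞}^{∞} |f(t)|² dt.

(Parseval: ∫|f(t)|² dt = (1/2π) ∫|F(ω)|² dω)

∫|f(t)|² dt = \frac{1}{432}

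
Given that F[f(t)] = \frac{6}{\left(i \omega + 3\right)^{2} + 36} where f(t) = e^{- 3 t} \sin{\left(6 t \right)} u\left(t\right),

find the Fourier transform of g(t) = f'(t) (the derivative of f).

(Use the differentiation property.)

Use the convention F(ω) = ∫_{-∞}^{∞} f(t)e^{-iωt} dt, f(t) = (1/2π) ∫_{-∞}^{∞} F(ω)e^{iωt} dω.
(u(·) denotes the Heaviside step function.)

F[g](ω) = \frac{6 i \omega}{\left(i \omega + 3\right)^{2} + 36}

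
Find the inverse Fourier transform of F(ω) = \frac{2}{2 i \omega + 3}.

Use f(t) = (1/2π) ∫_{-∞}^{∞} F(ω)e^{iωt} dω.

f(t) = e^{- \frac{3 t}{2}} u\left(t\right)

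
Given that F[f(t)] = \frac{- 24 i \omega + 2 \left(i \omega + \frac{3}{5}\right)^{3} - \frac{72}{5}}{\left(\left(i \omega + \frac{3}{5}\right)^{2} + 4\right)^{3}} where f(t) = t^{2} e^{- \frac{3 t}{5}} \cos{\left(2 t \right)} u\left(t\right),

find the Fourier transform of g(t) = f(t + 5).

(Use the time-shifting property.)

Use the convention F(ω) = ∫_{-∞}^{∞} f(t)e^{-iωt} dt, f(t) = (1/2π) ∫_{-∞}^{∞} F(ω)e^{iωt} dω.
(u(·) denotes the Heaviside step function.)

F[g](ω) = \frac{250 \left(- 1500 i \omega + \left(5 i \omega + 3\right)^{3} - 900\right) e^{5 i \omega}}{\left(\left(5 i \omega + 3\right)^{2} + 100\right)^{3}}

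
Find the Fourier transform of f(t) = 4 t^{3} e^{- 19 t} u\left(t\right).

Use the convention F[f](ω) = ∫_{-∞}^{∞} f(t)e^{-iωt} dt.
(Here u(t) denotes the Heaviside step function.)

F(ω) = \frac{24}{\left(i \omega + 19\right)^{4}}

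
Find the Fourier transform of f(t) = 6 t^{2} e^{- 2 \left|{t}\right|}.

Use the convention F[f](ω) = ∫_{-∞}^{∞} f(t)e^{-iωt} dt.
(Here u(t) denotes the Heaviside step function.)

F(ω) = \frac{48 \left(4 - 3 \omega^{2}\right)}{\left(\omega^{2} + 4\right)^{3}}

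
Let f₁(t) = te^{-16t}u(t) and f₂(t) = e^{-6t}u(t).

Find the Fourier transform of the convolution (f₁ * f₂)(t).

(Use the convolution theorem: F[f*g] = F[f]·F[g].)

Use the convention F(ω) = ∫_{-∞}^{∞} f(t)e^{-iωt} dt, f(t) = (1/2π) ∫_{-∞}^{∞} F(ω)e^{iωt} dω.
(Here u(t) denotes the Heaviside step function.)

F[f₁*f₂](ω) = \frac{1}{\left(i \omega + 6\right) \left(i \omega + 16\right)^{2}}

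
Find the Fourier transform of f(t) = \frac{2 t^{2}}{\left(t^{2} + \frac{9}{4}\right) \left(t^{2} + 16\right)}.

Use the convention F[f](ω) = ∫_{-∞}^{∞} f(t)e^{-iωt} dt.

F(ω) = \frac{32 \pi e^{- 4 \left|{\omega}\right|}}{55} - \frac{12 \pi e^{- \frac{3 \left|{\omega}\right|}{2}}}{55}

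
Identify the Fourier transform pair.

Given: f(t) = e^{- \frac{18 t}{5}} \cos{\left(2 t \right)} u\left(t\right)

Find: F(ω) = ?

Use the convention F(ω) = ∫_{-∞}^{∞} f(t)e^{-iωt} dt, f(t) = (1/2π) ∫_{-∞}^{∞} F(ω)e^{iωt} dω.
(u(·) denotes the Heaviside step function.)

F(ω) = \frac{5 \left(5 i \omega + 18\right)}{\left(5 i \omega + 18\right)^{2} + 100}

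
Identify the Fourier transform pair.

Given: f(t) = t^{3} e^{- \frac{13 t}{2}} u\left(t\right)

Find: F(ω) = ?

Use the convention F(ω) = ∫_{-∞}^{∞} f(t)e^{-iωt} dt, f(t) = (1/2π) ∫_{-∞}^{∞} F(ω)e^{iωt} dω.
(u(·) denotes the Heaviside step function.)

F(ω) = \frac{96}{\left(2 i \omega + 13\right)^{4}}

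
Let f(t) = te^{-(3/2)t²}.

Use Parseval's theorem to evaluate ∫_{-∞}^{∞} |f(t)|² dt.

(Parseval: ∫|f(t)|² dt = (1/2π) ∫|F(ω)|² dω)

∫|f(t)|² dt = \frac{\sqrt{3} \sqrt{\pi}}{18}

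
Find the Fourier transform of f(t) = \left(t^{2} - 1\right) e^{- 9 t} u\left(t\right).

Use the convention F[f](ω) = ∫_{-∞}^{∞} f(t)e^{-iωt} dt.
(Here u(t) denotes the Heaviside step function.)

F(ω) = \frac{2 i \omega - \left(i \omega + 9\right)^{3} + 18}{\left(i \omega + 9\right)^{4}}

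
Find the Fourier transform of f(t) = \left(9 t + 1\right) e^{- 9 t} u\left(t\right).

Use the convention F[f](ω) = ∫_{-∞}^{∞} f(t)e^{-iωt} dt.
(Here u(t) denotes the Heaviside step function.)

F(ω) = \frac{- i \omega - 18}{\omega^{2} - 18 i \omega - 81}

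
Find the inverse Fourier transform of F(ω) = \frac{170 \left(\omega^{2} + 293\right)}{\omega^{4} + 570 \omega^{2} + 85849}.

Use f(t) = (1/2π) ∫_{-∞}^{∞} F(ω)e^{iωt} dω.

f(t) = 5 e^{- 17 \left|{t}\right|} \cos{\left(2 \left|{t}\right| \right)}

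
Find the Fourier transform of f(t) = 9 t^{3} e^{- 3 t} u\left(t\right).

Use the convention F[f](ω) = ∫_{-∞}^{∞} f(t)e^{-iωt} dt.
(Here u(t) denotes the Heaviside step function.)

F(ω) = \frac{54}{\left(i \omega + 3\right)^{4}}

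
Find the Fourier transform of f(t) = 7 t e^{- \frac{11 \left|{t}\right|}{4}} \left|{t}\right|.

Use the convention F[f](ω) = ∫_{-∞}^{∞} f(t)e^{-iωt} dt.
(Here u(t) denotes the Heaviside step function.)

F(ω) = \frac{7168 i \omega \left(16 \omega^{2} - 363\right)}{\left(16 \omega^{2} + 121\right)^{3}}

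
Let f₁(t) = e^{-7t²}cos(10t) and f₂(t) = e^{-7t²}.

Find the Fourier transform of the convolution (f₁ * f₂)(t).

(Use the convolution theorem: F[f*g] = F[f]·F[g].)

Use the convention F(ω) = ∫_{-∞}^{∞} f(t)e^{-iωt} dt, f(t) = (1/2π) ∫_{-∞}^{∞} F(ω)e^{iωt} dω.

F[f₁*f₂](ω) = \frac{\pi \left(e^{\frac{10 \omega}{7}} + 1\right) e^{- \frac{\omega^{2}}{14} - \frac{5 \omega}{7} - \frac{25}{7}}}{14}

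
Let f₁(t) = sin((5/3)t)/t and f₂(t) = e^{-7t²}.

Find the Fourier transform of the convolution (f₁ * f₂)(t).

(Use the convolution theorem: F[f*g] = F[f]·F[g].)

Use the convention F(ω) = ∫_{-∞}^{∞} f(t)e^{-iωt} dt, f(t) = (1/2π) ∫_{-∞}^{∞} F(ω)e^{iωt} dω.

F[f₁*f₂](ω) = \begin{cases} \frac{\sqrt{7} \pi^{\frac{3}{2}} e^{- \frac{\omega^{2}}{28}}}{7} & \text{for}\: \omega > - \frac{5}{3} \wedge \omega < \frac{5}{3} \\0 & \text{otherwise} \end{cases}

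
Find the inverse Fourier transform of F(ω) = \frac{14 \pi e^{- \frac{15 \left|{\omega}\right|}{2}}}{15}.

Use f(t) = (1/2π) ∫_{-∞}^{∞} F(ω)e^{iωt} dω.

f(t) = \frac{7}{t^{2} + \frac{225}{4}}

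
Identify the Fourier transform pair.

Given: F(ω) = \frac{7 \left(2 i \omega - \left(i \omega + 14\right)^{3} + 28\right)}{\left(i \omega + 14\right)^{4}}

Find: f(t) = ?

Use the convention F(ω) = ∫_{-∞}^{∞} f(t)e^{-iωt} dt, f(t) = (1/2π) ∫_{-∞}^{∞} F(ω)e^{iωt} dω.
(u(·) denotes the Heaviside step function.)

f(t) = 7 \left(t^{2} - 1\right) e^{- 14 t} u\left(t\right)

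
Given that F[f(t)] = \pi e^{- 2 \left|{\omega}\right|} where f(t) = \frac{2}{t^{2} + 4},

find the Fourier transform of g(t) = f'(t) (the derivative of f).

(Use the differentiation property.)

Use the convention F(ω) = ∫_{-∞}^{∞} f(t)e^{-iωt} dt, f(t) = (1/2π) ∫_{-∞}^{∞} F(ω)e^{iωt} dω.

F[g](ω) = i \pi \omega e^{- 2 \left|{\omega}\right|}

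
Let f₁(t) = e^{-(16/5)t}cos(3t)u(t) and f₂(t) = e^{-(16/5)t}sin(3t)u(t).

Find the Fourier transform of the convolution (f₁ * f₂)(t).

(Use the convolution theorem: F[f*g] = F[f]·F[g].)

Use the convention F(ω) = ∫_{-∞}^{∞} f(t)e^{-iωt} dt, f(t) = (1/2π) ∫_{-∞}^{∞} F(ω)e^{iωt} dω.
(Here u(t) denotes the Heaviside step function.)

F[f₁*f₂](ω) = \frac{375 \left(5 i \omega + 16\right)}{\left(\left(5 i \omega + 16\right)^{2} + 225\right)^{2}}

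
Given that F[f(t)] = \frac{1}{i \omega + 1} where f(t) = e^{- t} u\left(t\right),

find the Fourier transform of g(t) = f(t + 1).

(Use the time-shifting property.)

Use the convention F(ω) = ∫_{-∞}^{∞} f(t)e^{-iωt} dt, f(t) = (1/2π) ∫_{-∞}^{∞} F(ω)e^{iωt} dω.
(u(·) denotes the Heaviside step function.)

F[g](ω) = \frac{e^{i \omega}}{i \omega + 1}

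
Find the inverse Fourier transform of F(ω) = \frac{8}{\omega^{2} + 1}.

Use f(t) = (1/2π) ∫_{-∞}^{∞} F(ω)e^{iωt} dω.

f(t) = 4 e^{- \left|{t}\right|}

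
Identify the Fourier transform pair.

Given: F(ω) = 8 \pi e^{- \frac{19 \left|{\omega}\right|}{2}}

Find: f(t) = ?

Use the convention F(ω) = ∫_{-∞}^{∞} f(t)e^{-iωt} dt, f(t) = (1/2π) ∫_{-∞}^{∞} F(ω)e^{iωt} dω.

f(t) = \frac{76}{t^{2} + \frac{361}{4}}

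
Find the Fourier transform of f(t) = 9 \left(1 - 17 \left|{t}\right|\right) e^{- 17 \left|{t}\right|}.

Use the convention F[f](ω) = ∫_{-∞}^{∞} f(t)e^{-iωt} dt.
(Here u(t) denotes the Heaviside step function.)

F(ω) = \frac{612 \omega^{2}}{\left(\omega^{2} + 289\right)^{2}}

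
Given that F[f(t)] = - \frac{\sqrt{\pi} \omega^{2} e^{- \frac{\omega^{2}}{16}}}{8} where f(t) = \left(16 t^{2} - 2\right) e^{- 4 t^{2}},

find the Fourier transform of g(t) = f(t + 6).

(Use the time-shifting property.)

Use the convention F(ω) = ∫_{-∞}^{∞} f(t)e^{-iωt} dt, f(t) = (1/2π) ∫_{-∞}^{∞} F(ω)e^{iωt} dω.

F[g](ω) = - \frac{\sqrt{\pi} \omega^{2} e^{- \frac{\omega \left(\omega - 96 i\right)}{16}}}{8}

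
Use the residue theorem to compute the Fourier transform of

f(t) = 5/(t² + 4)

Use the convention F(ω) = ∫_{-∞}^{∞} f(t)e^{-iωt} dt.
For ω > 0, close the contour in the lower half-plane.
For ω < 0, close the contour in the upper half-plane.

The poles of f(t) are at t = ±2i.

Let g(z) = f(z)e^{-iωz}; for large |z| the factor e^{-iωz} decays in the lower half-plane when ω > 0 and in the upper half-plane when ω < 0.

Case ω > 0 (lower half-plane, clockwise contour ⇒ F(ω) = -2πi·ΣRes):
  Res_{z = - 2 i} g(z) = \frac{5 i e^{- 2 \omega}}{4}
  F(ω) = -2πi·ΣRes = \frac{5 \pi e^{- 2 \omega}}{2}

Case ω < 0 (upper half-plane, counterclockwise contour ⇒ F(ω) = +2πi·ΣRes):
  Res_{z = 2 i} g(z) = - \frac{5 i e^{2 \omega}}{4}
  F(ω) = 2πi·ΣRes = \frac{5 \pi e^{2 \omega}}{2}

Both cases combine into a single formula in |ω|:

F(ω) = \frac{5 \pi e^{- 2 \left|{\omega}\right|}}{2}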